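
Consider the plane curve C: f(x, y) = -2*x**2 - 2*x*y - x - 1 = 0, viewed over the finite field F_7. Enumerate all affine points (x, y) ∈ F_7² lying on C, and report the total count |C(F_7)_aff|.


Affine F_7-points: {(1, 5), (2, 6), (3, 1), (4, 5), (5, 0), (6, 1)}; count = 6.

For each of the 49 pairs (x, y) ∈ F_7², evaluate f(x, y) mod 7. Record the zeros.
  x = 0: [0↦6, 1↦6, 2↦6, 3↦6, 4↦6, 5↦6, 6↦6]  zeros at y ∈ ∅
  x = 1: [0↦3, 1↦1, 2↦6, 3↦4, 4↦2, 5↦0, 6↦5]  zeros at y ∈ {5}
  x = 2: [0↦3, 1↦6, 2↦2, 3↦5, 4↦1, 5↦4, 6↦0]  zeros at y ∈ {6}
  x = 3: [0↦6, 1↦0, 2↦1, 3↦2, 4↦3, 5↦4, 6↦5]  zeros at y ∈ {1}
  x = 4: [0↦5, 1↦4, 2↦3, 3↦2, 4↦1, 5↦0, 6↦6]  zeros at y ∈ {5}
  x = 5: [0↦0, 1↦4, 2↦1, 3↦5, 4↦2, 5↦6, 6↦3]  zeros at y ∈ {0}
  x = 6: [0↦5, 1↦0, 2↦2, 3↦4, 4↦6, 5↦1, 6↦3]  zeros at y ∈ {1}
Collecting zeros: affine points = {(1, 5), (2, 6), (3, 1), (4, 5), (5, 0), (6, 1)}.
Total count |C(F_7)_aff| = 6.


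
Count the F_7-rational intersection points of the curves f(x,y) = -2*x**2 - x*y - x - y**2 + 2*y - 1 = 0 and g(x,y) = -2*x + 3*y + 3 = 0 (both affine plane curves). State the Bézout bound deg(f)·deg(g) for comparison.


Common zeros: {(5, 0)}; count = 1; Bézout bound = 2.

deg(f) = 2, deg(g) = 1, so Bézout bound = 2.
Scan x ∈ F_7. For each x, list the y ∈ F_7 with f(x, y) ≡ 0 and those with g(x, y) ≡ 0 (mod 7); the common zeros in that column are the intersection.
  x = 0: f ≡ 0 at y ∈ {1}; g ≡ 0 at y ∈ {6}; common: ∅.
  x = 1: f ≡ 0 at y ∈ ∅; g ≡ 0 at y ∈ {2}; common: ∅.
  x = 2: f ≡ 0 at y ∈ ∅; g ≡ 0 at y ∈ {5}; common: ∅.
  x = 3: f ≡ 0 at y ∈ {2, 4}; g ≡ 0 at y ∈ {1}; common: ∅.
  x = 4: f ≡ 0 at y ∈ ∅; g ≡ 0 at y ∈ {4}; common: ∅.
  x = 5: f ≡ 0 at y ∈ {0, 4}; g ≡ 0 at y ∈ {0}; common: {0}.
  x = 6: f ≡ 0 at y ∈ {1, 2}; g ≡ 0 at y ∈ {3}; common: ∅.
Collecting: common zeros = {(5, 0)}, so the count is 1.
Comparison with the Bézout bound: 1 ≤ 2 = deg(f)·deg(g), as expected for curves with no common component (the affine F_7-count falls short of the bound because intersections may lie at infinity, over extension fields, or carry multiplicity).


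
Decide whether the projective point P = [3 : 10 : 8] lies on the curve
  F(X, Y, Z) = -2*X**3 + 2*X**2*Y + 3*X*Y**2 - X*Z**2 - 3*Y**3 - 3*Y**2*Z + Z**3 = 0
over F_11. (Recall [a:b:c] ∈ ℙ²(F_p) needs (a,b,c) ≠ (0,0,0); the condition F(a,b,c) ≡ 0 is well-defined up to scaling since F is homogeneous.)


F(3,10,8) ≡ 5 (mod 11); P is NOT on the curve.

Evaluate F(3, 10, 8) term-by-term (mod 11).
  -2*X**3 ↦ -2·27·1·1 = -54
  2*X**2*Y ↦ 2·9·10·1 = 180
  3*X*Y**2 ↦ 3·3·100·1 = 900
  -X*Z**2 ↦ -1·3·1·64 = -192
  -3*Y**3 ↦ -3·1·1000·1 = -3000
  -3*Y**2*Z ↦ -3·1·100·8 = -2400
  Z**3 ↦ 1·1·1·512 = 512
Sum: F(3, 10, 8) = (-54) + (180) + (900) + (-192) + (-3000) + (-2400) + (512) = -4054.
Reducing mod 11: -4054 ≡ 5 (mod 11).
Since F(a, b, c) ≡ 5 ≠ 0 (mod 11), P does NOT lie on the curve.


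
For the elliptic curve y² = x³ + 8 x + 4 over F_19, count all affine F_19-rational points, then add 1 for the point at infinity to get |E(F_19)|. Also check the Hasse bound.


Affine points = {(0, 2), (0, 17), (2, 3), (2, 16), (3, 6), (3, 13), (4, 9), (4, 10), (5, 6), (5, 13), (7, 2), (7, 17), (9, 8), (9, 11), (10, 1), (10, 18), (11, 6), (11, 13), (12, 2), (12, 17), (13, 5), (13, 14)}; affine count = 22; |E(F_19)| = 23.

Discriminant check: Δ ∝ 4a³ + 27b² = 4·8³ + 27·4² = 4·512 + 27·16 ≡ 10 (mod 19). Nonzero ⇒ E is nonsingular.
For each x ∈ F_19, compute rhs = x³ + 8·x + 4 mod 19, then count y ∈ F_19 with y² ≡ rhs.
  x = 0: rhs = 4, matching y values: 2, 17 (2 points).
  x = 1: rhs = 13, matching y values: none (0 points).
  x = 2: rhs = 9, matching y values: 3, 16 (2 points).
  x = 3: rhs = 17, matching y values: 6, 13 (2 points).
  x = 4: rhs = 5, matching y values: 9, 10 (2 points).
  x = 5: rhs = 17, matching y values: 6, 13 (2 points).
  x = 6: rhs = 2, matching y values: none (0 points).
  x = 7: rhs = 4, matching y values: 2, 17 (2 points).
  x = 8: rhs = 10, matching y values: none (0 points).
  x = 9: rhs = 7, matching y values: 8, 11 (2 points).
  x = 10: rhs = 1, matching y values: 1, 18 (2 points).
  x = 11: rhs = 17, matching y values: 6, 13 (2 points).
  x = 12: rhs = 4, matching y values: 2, 17 (2 points).
  x = 13: rhs = 6, matching y values: 5, 14 (2 points).
  x = 14: rhs = 10, matching y values: none (0 points).
  x = 15: rhs = 3, matching y values: none (0 points).
  x = 16: rhs = 10, matching y values: none (0 points).
  x = 17: rhs = 18, matching y values: none (0 points).
  x = 18: rhs = 14, matching y values: none (0 points).
Total affine count: 22.
Full point count |E(F_19)| = 22 + 1 = 23.
Hasse bound: |23 − (19+1)| = |3| = 3 ≤ 2√19 ≈ 8.7178 ✓.


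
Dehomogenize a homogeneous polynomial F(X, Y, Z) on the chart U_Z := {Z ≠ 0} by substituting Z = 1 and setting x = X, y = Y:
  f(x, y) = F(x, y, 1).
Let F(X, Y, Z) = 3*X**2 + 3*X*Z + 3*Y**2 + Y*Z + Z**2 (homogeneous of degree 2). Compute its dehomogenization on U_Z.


f(x, y) = 3*x**2 + 3*x + 3*y**2 + y + 1

On U_Z we set Z = 1. Each monomial c·X^i·Y^j·Z^k in F becomes c·x^i·y^j·1^k = c·x^i·y^j.
Substituting Z = 1: F(X, Y, 1) = 3*x**2 + 3*x + 3*y**2 + y + 1.
Note: deg(f) ≤ deg(F) = 2; strict inequality happens when F is divisible by Z (lost terms).


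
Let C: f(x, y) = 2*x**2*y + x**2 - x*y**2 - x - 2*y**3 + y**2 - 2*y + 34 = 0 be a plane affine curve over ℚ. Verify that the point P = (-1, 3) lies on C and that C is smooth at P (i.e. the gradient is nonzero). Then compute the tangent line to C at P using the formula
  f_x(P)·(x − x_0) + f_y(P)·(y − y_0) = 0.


Tangent line at P: -24*x - 42*y + 102 = 0.

Step 1: f(-1, 3) = 0, so P lies on C.
Step 2: partial derivatives
  f_x(x, y) = 4*x*y + 2*x - y**2 - 1, f_y(x, y) = 2*x**2 - 2*x*y - 6*y**2 + 2*y - 2.
  f_x(P) = -24, f_y(P) = -42 (gradient nonzero, so P is smooth).
Step 3: tangent line at P: -24·(x − -1) + -42·(y − 3) = 0.
Expanding: -24*x - 42*y + 102 = 0.


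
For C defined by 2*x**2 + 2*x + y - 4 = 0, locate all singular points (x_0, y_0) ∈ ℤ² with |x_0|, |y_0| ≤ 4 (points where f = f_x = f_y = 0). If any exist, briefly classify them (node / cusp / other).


No singular points in the scanned grid; C is smooth there.

Compute partial derivatives:
  f_x = 4*x + 2.
  f_y = 1.
f_y = 1 is a nonzero constant, so f_y never vanishes: no point (x, y) can satisfy f = f_x = f_y = 0. In particular no (x, y) ∈ {−4, ..., 4}² is singular; the curve is smooth.


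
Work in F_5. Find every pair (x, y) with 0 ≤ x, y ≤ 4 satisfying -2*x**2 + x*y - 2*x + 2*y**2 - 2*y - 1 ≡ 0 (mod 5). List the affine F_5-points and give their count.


Affine F_5-points: {(1, 0), (1, 3), (2, 2), (2, 3), (3, 0), (3, 2)}; count = 6.

For each of the 25 pairs (x, y) ∈ F_5², evaluate f(x, y) mod 5. Record the zeros.
  x = 0: [0↦4, 1↦4, 2↦3, 3↦1, 4↦3]  zeros at y ∈ ∅
  x = 1: [0↦0, 1↦1, 2↦1, 3↦0, 4↦3]  zeros at y ∈ {0, 3}
  x = 2: [0↦2, 1↦4, 2↦0, 3↦0, 4↦4]  zeros at y ∈ {2, 3}
  x = 3: [0↦0, 1↦3, 2↦0, 3↦1, 4↦1]  zeros at y ∈ {0, 2}
  x = 4: [0↦4, 1↦3, 2↦1, 3↦3, 4↦4]  zeros at y ∈ ∅
Collecting zeros: affine points = {(1, 0), (1, 3), (2, 2), (2, 3), (3, 0), (3, 2)}.
Total count |C(F_5)_aff| = 6.


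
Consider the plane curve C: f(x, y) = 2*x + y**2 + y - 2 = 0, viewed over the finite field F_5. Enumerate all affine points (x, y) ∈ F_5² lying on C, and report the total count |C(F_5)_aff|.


Affine F_5-points: {(0, 1), (0, 3), (1, 0), (1, 4), (3, 2)}; count = 5.

For each of the 25 pairs (x, y) ∈ F_5², evaluate f(x, y) mod 5. Record the zeros.
  x = 0: [0↦3, 1↦0, 2↦4, 3↦0, 4↦3]  zeros at y ∈ {1, 3}
  x = 1: [0↦0, 1↦2, 2↦1, 3↦2, 4↦0]  zeros at y ∈ {0, 4}
  x = 2: [0↦2, 1↦4, 2↦3, 3↦4, 4↦2]  zeros at y ∈ ∅
  x = 3: [0↦4, 1↦1, 2↦0, 3↦1, 4↦4]  zeros at y ∈ {2}
  x = 4: [0↦1, 1↦3, 2↦2, 3↦3, 4↦1]  zeros at y ∈ ∅
Collecting zeros: affine points = {(0, 1), (0, 3), (1, 0), (1, 4), (3, 2)}.
Total count |C(F_5)_aff| = 5.


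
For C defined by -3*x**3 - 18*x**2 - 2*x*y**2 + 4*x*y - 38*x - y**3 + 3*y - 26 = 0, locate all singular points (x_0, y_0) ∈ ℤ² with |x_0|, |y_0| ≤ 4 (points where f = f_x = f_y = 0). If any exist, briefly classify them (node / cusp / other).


Singular points: {(-2, 1)}; classification: cusp.

Compute partial derivatives:
  f_x = -9*x**2 - 36*x - 2*y**2 + 4*y - 38.
  f_y = -4*x*y + 4*x - 3*y**2 + 3.
Scan x_0 ∈ {−4, ..., 4}. For each x_0, f_y(x_0, y) is a polynomial in y; find its integer roots y ∈ {−4, ..., 4}, then test f_x and f at those candidates.
  x = -4: f_y(-4, y) = -3*y**2 + 16*y - 13; vanishes at y ∈ {1}. (-4, 1): f_x = -36 ≠ 0.
  x = -3: f_y(-3, y) = -3*y**2 + 12*y - 9; vanishes at y ∈ {1, 3}. (-3, 1): f_x = -9 ≠ 0; (-3, 3): f_x = -17 ≠ 0.
  x = -2: f_y(-2, y) = -3*y**2 + 8*y - 5; vanishes at y ∈ {1}. (-2, 1): f_x = 0, f = 0 — SINGULAR.
  x = -1: f_y(-1, y) = -3*y**2 + 4*y - 1; vanishes at y ∈ {1}. (-1, 1): f_x = -9 ≠ 0.
  x = 0: f_y(0, y) = 3 - 3*y**2; vanishes at y ∈ {-1, 1}. (0, -1): f_x = -44 ≠ 0; (0, 1): f_x = -36 ≠ 0.
  x = 1: f_y(1, y) = -3*y**2 - 4*y + 7; vanishes at y ∈ {1}. (1, 1): f_x = -81 ≠ 0.
  x = 2: f_y(2, y) = -3*y**2 - 8*y + 11; vanishes at y ∈ {1}. (2, 1): f_x = -144 ≠ 0.
  x = 3: f_y(3, y) = -3*y**2 - 12*y + 15; vanishes at y ∈ {1}. (3, 1): f_x = -225 ≠ 0.
  x = 4: f_y(4, y) = -3*y**2 - 16*y + 19; vanishes at y ∈ {1}. (4, 1): f_x = -324 ≠ 0.
Only singular point on the grid: (-2, 1).
Classify: substitute x = -2 + u, y = 1 + v and expand: f = -3*u**3 - 2*u*v**2 - v**3 + v**2.
No constant or linear terms (consistent with a singular point). Quadratic part: v**2. Cubic part: -3*u**3 - 2*u*v**2 - v**3.
The quadratic part v**2 is a perfect square, so there is a single (double) tangent line v = 0, i.e. y = 1. Restricting the cubic part to that line (v = 0) leaves -3*u**3 ≠ 0, so f is not divisible by v and the branch is v² ≈ 3*u**3 to lowest order — this is a cusp.
Classification: cusp.


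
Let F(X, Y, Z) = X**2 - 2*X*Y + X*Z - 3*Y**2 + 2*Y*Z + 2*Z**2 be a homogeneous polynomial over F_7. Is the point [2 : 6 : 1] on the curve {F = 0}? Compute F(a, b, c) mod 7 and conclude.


F(2,6,1) ≡ 0 (mod 7); P is on the curve.

Evaluate F(2, 6, 1) term-by-term (mod 7).
  X**2 ↦ 1·4·1·1 = 4
  -2*X*Y ↦ -2·2·6·1 = -24
  X*Z ↦ 1·2·1·1 = 2
  -3*Y**2 ↦ -3·1·36·1 = -108
  2*Y*Z ↦ 2·1·6·1 = 12
  2*Z**2 ↦ 2·1·1·1 = 2
Sum: F(2, 6, 1) = (4) + (-24) + (2) + (-108) + (12) + (2) = -112.
Reducing mod 7: -112 ≡ 0 (mod 7).
Since F(a, b, c) ≡ 0 (mod 7), P lies on the curve.


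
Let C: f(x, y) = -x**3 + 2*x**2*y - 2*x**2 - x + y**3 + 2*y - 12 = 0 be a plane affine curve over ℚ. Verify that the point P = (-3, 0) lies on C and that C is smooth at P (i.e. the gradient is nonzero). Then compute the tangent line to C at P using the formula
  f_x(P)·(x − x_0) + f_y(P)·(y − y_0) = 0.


Tangent line at P: -16*x + 20*y - 48 = 0.

Step 1: f(-3, 0) = 0, so P lies on C.
Step 2: partial derivatives
  f_x(x, y) = -3*x**2 + 4*x*y - 4*x - 1, f_y(x, y) = 2*x**2 + 3*y**2 + 2.
  f_x(P) = -16, f_y(P) = 20 (gradient nonzero, so P is smooth).
Step 3: tangent line at P: -16·(x − -3) + 20·(y − 0) = 0.
Expanding: -16*x + 20*y - 48 = 0.


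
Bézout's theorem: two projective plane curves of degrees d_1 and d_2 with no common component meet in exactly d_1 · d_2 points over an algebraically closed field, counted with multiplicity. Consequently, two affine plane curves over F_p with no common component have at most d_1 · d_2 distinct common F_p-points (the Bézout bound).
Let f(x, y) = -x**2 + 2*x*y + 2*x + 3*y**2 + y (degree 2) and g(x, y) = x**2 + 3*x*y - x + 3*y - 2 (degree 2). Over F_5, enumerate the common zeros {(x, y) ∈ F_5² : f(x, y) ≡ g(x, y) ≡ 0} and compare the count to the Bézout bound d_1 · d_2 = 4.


Common zeros: {(2, 0), (3, 3)}; count = 2; Bézout bound = 4.

deg(f) = 2, deg(g) = 2, so Bézout bound = 4.
Scan x ∈ F_5. For each x, list the y ∈ F_5 with f(x, y) ≡ 0 and those with g(x, y) ≡ 0 (mod 5); the common zeros in that column are the intersection.
  x = 0: f ≡ 0 at y ∈ {0, 3}; g ≡ 0 at y ∈ {4}; common: ∅.
  x = 1: f ≡ 0 at y ∈ ∅; g ≡ 0 at y ∈ {2}; common: ∅.
  x = 2: f ≡ 0 at y ∈ {0}; g ≡ 0 at y ∈ {0}; common: {0}.
  x = 3: f ≡ 0 at y ∈ {3}; g ≡ 0 at y ∈ {3}; common: {3}.
  x = 4: f ≡ 0 at y ∈ ∅; g ≡ 0 at y ∈ {0, 1, 2, 3, 4}; common: ∅.
Collecting: common zeros = {(2, 0), (3, 3)}, so the count is 2.
Comparison with the Bézout bound: 2 ≤ 4 = deg(f)·deg(g), as expected for curves with no common component (the affine F_5-count falls short of the bound because intersections may lie at infinity, over extension fields, or carry multiplicity).


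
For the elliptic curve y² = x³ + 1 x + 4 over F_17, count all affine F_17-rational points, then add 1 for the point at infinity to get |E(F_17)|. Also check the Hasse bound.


Affine points = {(0, 2), (0, 15), (3, 0), (4, 2), (4, 15), (5, 7), (5, 10), (13, 2), (13, 15), (14, 5), (14, 12), (16, 6), (16, 11)}; affine count = 13; |E(F_17)| = 14.

Discriminant check: Δ ∝ 4a³ + 27b² = 4·1³ + 27·4² = 4·1 + 27·16 ≡ 11 (mod 17). Nonzero ⇒ E is nonsingular.
For each x ∈ F_17, compute rhs = x³ + 1·x + 4 mod 17, then count y ∈ F_17 with y² ≡ rhs.
  x = 0: rhs = 4, matching y values: 2, 15 (2 points).
  x = 1: rhs = 6, matching y values: none (0 points).
  x = 2: rhs = 14, matching y values: none (0 points).
  x = 3: rhs = 0, matching y values: 0 (1 points).
  x = 4: rhs = 4, matching y values: 2, 15 (2 points).
  x = 5: rhs = 15, matching y values: 7, 10 (2 points).
  x = 6: rhs = 5, matching y values: none (0 points).
  x = 7: rhs = 14, matching y values: none (0 points).
  x = 8: rhs = 14, matching y values: none (0 points).
  x = 9: rhs = 11, matching y values: none (0 points).
  x = 10: rhs = 11, matching y values: none (0 points).
  x = 11: rhs = 3, matching y values: none (0 points).
  x = 12: rhs = 10, matching y values: none (0 points).
  x = 13: rhs = 4, matching y values: 2, 15 (2 points).
  x = 14: rhs = 8, matching y values: 5, 12 (2 points).
  x = 15: rhs = 11, matching y values: none (0 points).
  x = 16: rhs = 2, matching y values: 6, 11 (2 points).
Total affine count: 13.
Full point count |E(F_17)| = 13 + 1 = 14.
Hasse bound: |14 − (17+1)| = |-4| = 4 ≤ 2√17 ≈ 8.2462 ✓.


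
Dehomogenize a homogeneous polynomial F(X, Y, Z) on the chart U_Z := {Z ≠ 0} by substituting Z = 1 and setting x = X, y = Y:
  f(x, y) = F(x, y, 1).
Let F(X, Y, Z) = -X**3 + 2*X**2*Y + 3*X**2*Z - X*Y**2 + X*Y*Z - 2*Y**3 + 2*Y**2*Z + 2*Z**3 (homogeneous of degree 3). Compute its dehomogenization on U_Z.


f(x, y) = -x**3 + 2*x**2*y + 3*x**2 - x*y**2 + x*y - 2*y**3 + 2*y**2 + 2

On U_Z we set Z = 1. Each monomial c·X^i·Y^j·Z^k in F becomes c·x^i·y^j·1^k = c·x^i·y^j.
Substituting Z = 1: F(X, Y, 1) = -x**3 + 2*x**2*y + 3*x**2 - x*y**2 + x*y - 2*y**3 + 2*y**2 + 2.
Note: deg(f) ≤ deg(F) = 3; strict inequality happens when F is divisible by Z (lost terms).


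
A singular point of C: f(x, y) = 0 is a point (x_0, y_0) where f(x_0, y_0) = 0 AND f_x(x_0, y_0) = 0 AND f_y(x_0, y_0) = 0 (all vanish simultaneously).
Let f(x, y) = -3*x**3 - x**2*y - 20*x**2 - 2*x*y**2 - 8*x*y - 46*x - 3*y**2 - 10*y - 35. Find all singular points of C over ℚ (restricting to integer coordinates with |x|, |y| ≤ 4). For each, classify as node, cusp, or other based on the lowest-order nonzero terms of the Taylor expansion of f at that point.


Singular points: {(-2, -1)}; classification: node.

Compute partial derivatives:
  f_x = -9*x**2 - 2*x*y - 40*x - 2*y**2 - 8*y - 46.
  f_y = -x**2 - 4*x*y - 8*x - 6*y - 10.
Scan x_0 ∈ {−4, ..., 4}. For each x_0, f_y(x_0, y) is a polynomial in y; find its integer roots y ∈ {−4, ..., 4}, then test f_x and f at those candidates.
  x = -4: f_y(-4, y) = 10*y + 6; no integer root y with |y| ≤ 4.
  x = -3: f_y(-3, y) = 6*y + 5; no integer root y with |y| ≤ 4.
  x = -2: f_y(-2, y) = 2*y + 2; vanishes at y ∈ {-1}. (-2, -1): f_x = 0, f = 0 — SINGULAR.
  x = -1: f_y(-1, y) = -2*y - 3; no integer root y with |y| ≤ 4.
  x = 0: f_y(0, y) = -6*y - 10; no integer root y with |y| ≤ 4.
  x = 1: f_y(1, y) = -10*y - 19; no integer root y with |y| ≤ 4.
  x = 2: f_y(2, y) = -14*y - 30; no integer root y with |y| ≤ 4.
  x = 3: f_y(3, y) = -18*y - 43; no integer root y with |y| ≤ 4.
  x = 4: f_y(4, y) = -22*y - 58; no integer root y with |y| ≤ 4.
Only singular point on the grid: (-2, -1).
Classify: substitute x = -2 + u, y = -1 + v and expand: f = -3*u**3 - u**2*v - u**2 - 2*u*v**2 + v**2.
No constant or linear terms (consistent with a singular point). Quadratic part: -u**2 + v**2. Cubic part: -3*u**3 - u**2*v - 2*u*v**2.
The quadratic part v**2 - u**2 = (v − u)(v + u) splits into two distinct linear factors, so there are two distinct tangent lines y − -1 = ±(x − -2) — this is a node (ordinary double point).
Classification: node.


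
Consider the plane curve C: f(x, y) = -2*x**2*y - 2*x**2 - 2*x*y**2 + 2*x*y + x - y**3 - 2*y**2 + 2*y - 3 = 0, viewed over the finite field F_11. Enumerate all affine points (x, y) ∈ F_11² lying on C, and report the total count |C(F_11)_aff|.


Affine F_11-points: {(0, 8), (1, 6), (2, 7), (3, 8), (3, 9), (5, 1), (5, 3), (5, 6), (6, 3), (7, 2), (8, 9), (9, 1), (9, 2), (9, 10), (10, 7)}; count = 15.

For each of the 121 pairs (x, y) ∈ F_11², evaluate f(x, y) mod 11. Record the zeros.
  x = 0: [0↦8, 1↦7, 2↦7, 3↦2, 4↦8, 5↦8, 6↦7, 7↦10, 8↦0, 9↦4, 10↦5]  zeros at y ∈ {8}
  x = 1: [0↦7, 1↦4, 2↦9, 3↦5, 4↦8, 5↦1, 6↦0, 7↦10, 8↦3, 9↦6, 10↦2]  zeros at y ∈ {6}
  x = 2: [0↦2, 1↦4, 2↦10, 3↦3, 4↦10, 5↦3, 6↦9, 7↦0, 8↦3, 9↦1, 10↦10]  zeros at y ∈ {7}
  x = 3: [0↦4, 1↦7, 2↦10, 3↦7, 4↦3, 5↦3, 6↦1, 7↦2, 8↦0, 9↦0, 10↦7]  zeros at y ∈ {8, 9}
  x = 4: [0↦2, 1↦2, 2↦9, 3↦6, 4↦9, 5↦1, 6↦9, 7↦5, 8↦5, 9↦3, 10↦4]  zeros at y ∈ ∅
  x = 5: [0↦7, 1↦0, 2↦7, 3↦0, 4↦6, 5↦8, 6↦0, 7↦9, 8↦7, 9↦10, 10↦1]  zeros at y ∈ {1, 3, 6}
  x = 6: [0↦8, 1↦1, 2↦4, 3↦0, 4↦5, 5↦2, 6↦7, 7↦3, 8↦6, 9↦10, 10↦9]  zeros at y ∈ {3}
  x = 7: [0↦5, 1↦5, 2↦0, 3↦6, 4↦6, 5↦5, 6↦8, 7↦9, 8↦2, 9↦3, 10↦6]  zeros at y ∈ {2}
  x = 8: [0↦9, 1↦1, 2↦6, 3↦7, 4↦9, 5↦6, 6↦3, 7↦5, 8↦6, 9↦0, 10↦3]  zeros at y ∈ {9}
  x = 9: [0↦9, 1↦0, 2↦0, 3↦3, 4↦3, 5↦5, 6↦3, 7↦2, 8↦7, 9↦1, 10↦0]  zeros at y ∈ {1, 2, 10}
  x = 10: [0↦5, 1↦2, 2↦4, 3↦5, 4↦10, 5↦2, 6↦8, 7↦0, 8↦5, 9↦6, 10↦8]  zeros at y ∈ {7}
Collecting zeros: affine points = {(0, 8), (1, 6), (2, 7), (3, 8), (3, 9), (5, 1), (5, 3), (5, 6), (6, 3), (7, 2), (8, 9), (9, 1), (9, 2), (9, 10), (10, 7)}.
Total count |C(F_11)_aff| = 15.


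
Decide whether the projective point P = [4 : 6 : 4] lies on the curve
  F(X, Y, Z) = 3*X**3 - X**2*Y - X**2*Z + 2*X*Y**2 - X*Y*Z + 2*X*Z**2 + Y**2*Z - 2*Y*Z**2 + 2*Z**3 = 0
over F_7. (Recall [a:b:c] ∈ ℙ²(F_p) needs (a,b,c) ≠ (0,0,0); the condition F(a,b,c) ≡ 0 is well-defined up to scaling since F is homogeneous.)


F(4,6,4) ≡ 5 (mod 7); P is NOT on the curve.

Evaluate F(4, 6, 4) term-by-term (mod 7).
  3*X**3 ↦ 3·64·1·1 = 192
  -X**2*Y ↦ -1·16·6·1 = -96
  -X**2*Z ↦ -1·16·1·4 = -64
  2*X*Y**2 ↦ 2·4·36·1 = 288
  -X*Y*Z ↦ -1·4·6·4 = -96
  2*X*Z**2 ↦ 2·4·1·16 = 128
  Y**2*Z ↦ 1·1·36·4 = 144
  -2*Y*Z**2 ↦ -2·1·6·16 = -192
  2*Z**3 ↦ 2·1·1·64 = 128
Sum: F(4, 6, 4) = (192) + (-96) + (-64) + (288) + (-96) + (128) + (144) + (-192) + (128) = 432.
Reducing mod 7: 432 ≡ 5 (mod 7).
Since F(a, b, c) ≡ 5 ≠ 0 (mod 7), P does NOT lie on the curve.


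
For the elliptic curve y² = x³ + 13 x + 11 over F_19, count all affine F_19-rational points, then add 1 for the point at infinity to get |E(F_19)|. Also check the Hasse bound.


Affine points = {(0, 7), (0, 12), (1, 5), (1, 14), (2, 8), (2, 11), (3, 1), (3, 18), (5, 7), (5, 12), (6, 1), (6, 18), (8, 0), (10, 1), (10, 18), (14, 7), (14, 12), (15, 3), (15, 16), (18, 4), (18, 15)}; affine count = 21; |E(F_19)| = 22.

Discriminant check: Δ ∝ 4a³ + 27b² = 4·13³ + 27·11² = 4·2197 + 27·121 ≡ 9 (mod 19). Nonzero ⇒ E is nonsingular.
For each x ∈ F_19, compute rhs = x³ + 13·x + 11 mod 19, then count y ∈ F_19 with y² ≡ rhs.
  x = 0: rhs = 11, matching y values: 7, 12 (2 points).
  x = 1: rhs = 6, matching y values: 5, 14 (2 points).
  x = 2: rhs = 7, matching y values: 8, 11 (2 points).
  x = 3: rhs = 1, matching y values: 1, 18 (2 points).
  x = 4: rhs = 13, matching y values: none (0 points).
  x = 5: rhs = 11, matching y values: 7, 12 (2 points).
  x = 6: rhs = 1, matching y values: 1, 18 (2 points).
  x = 7: rhs = 8, matching y values: none (0 points).
  x = 8: rhs = 0, matching y values: 0 (1 points).
  x = 9: rhs = 2, matching y values: none (0 points).
  x = 10: rhs = 1, matching y values: 1, 18 (2 points).
  x = 11: rhs = 3, matching y values: none (0 points).
  x = 12: rhs = 14, matching y values: none (0 points).
  x = 13: rhs = 2, matching y values: none (0 points).
  x = 14: rhs = 11, matching y values: 7, 12 (2 points).
  x = 15: rhs = 9, matching y values: 3, 16 (2 points).
  x = 16: rhs = 2, matching y values: none (0 points).
  x = 17: rhs = 15, matching y values: none (0 points).
  x = 18: rhs = 16, matching y values: 4, 15 (2 points).
Total affine count: 21.
Full point count |E(F_19)| = 21 + 1 = 22.
Hasse bound: |22 − (19+1)| = |2| = 2 ≤ 2√19 ≈ 8.7178 ✓.


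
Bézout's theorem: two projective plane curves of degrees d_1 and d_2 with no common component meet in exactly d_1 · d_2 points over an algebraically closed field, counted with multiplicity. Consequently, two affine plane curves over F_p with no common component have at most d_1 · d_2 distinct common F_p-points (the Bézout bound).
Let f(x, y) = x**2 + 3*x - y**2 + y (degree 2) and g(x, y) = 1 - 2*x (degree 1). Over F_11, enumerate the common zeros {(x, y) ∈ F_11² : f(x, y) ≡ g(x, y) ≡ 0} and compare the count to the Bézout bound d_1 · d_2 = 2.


Common zeros: ∅; count = 0; Bézout bound = 2.

deg(f) = 2, deg(g) = 1, so Bézout bound = 2.
Scan x ∈ F_11. For each x, list the y ∈ F_11 with f(x, y) ≡ 0 and those with g(x, y) ≡ 0 (mod 11); the common zeros in that column are the intersection.
  x = 0: f ≡ 0 at y ∈ {0, 1}; g ≡ 0 at y ∈ ∅; common: ∅.
  x = 1: f ≡ 0 at y ∈ ∅; g ≡ 0 at y ∈ ∅; common: ∅.
  x = 2: f ≡ 0 at y ∈ ∅; g ≡ 0 at y ∈ ∅; common: ∅.
  x = 3: f ≡ 0 at y ∈ ∅; g ≡ 0 at y ∈ ∅; common: ∅.
  x = 4: f ≡ 0 at y ∈ {3, 9}; g ≡ 0 at y ∈ ∅; common: ∅.
  x = 5: f ≡ 0 at y ∈ ∅; g ≡ 0 at y ∈ ∅; common: ∅.
  x = 6: f ≡ 0 at y ∈ ∅; g ≡ 0 at y ∈ {0, 1, 2, 3, 4, 5, 6, 7, 8, 9, 10}; common: ∅.
  x = 7: f ≡ 0 at y ∈ ∅; g ≡ 0 at y ∈ ∅; common: ∅.
  x = 8: f ≡ 0 at y ∈ {0, 1}; g ≡ 0 at y ∈ ∅; common: ∅.
  x = 9: f ≡ 0 at y ∈ {5, 7}; g ≡ 0 at y ∈ ∅; common: ∅.
  x = 10: f ≡ 0 at y ∈ {5, 7}; g ≡ 0 at y ∈ ∅; common: ∅.
Collecting: common zeros = ∅, so the count is 0.
Comparison with the Bézout bound: 0 ≤ 2 = deg(f)·deg(g), as expected for curves with no common component (the affine F_11-count falls short of the bound because intersections may lie at infinity, over extension fields, or carry multiplicity).


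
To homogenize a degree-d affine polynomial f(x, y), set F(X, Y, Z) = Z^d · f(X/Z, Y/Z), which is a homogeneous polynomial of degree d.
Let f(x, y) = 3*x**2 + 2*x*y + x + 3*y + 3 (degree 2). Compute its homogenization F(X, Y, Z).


F(X, Y, Z) = 3*X**2 + 2*X*Y + X*Z + 3*Y*Z + 3*Z**2

deg(f) = 2.
Substitute x = X/Z, y = Y/Z into f, then multiply by Z^2.
  monomial 3·x^2·y^0 ↦ 3·X^2·Y^0·Z^0.
  monomial 2·x^1·y^1 ↦ 2·X^1·Y^1·Z^0.
  monomial 1·x^1·y^0 ↦ 1·X^1·Y^0·Z^1.
  monomial 3·x^0·y^1 ↦ 3·X^0·Y^1·Z^1.
  monomial 3·x^0·y^0 ↦ 3·X^0·Y^0·Z^2.
Collecting: F(X, Y, Z) = 3*X**2 + 2*X*Y + X*Z + 3*Y*Z + 3*Z**2.


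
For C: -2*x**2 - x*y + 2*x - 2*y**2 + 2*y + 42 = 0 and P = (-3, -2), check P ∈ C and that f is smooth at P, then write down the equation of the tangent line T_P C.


Tangent line at P: 16*x + 13*y + 74 = 0.

Step 1: f(-3, -2) = 0, so P lies on C.
Step 2: partial derivatives
  f_x(x, y) = -4*x - y + 2, f_y(x, y) = -x - 4*y + 2.
  f_x(P) = 16, f_y(P) = 13 (gradient nonzero, so P is smooth).
Step 3: tangent line at P: 16·(x − -3) + 13·(y − -2) = 0.
Expanding: 16*x + 13*y + 74 = 0.


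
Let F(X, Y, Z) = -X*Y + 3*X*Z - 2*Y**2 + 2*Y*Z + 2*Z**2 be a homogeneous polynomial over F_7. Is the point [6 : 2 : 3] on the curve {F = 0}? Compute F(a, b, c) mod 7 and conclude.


F(6,2,3) ≡ 1 (mod 7); P is NOT on the curve.

Evaluate F(6, 2, 3) term-by-term (mod 7).
  -X*Y ↦ -1·6·2·1 = -12
  3*X*Z ↦ 3·6·1·3 = 54
  -2*Y**2 ↦ -2·1·4·1 = -8
  2*Y*Z ↦ 2·1·2·3 = 12
  2*Z**2 ↦ 2·1·1·9 = 18
Sum: F(6, 2, 3) = (-12) + (54) + (-8) + (12) + (18) = 64.
Reducing mod 7: 64 ≡ 1 (mod 7).
Since F(a, b, c) ≡ 1 ≠ 0 (mod 7), P does NOT lie on the curve.


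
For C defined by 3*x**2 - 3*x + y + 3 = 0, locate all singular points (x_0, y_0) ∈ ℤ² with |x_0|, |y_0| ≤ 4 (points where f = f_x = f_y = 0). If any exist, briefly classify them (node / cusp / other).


No singular points in the scanned grid; C is smooth there.

Compute partial derivatives:
  f_x = 6*x - 3.
  f_y = 1.
f_y = 1 is a nonzero constant, so f_y never vanishes: no point (x, y) can satisfy f = f_x = f_y = 0. In particular no (x, y) ∈ {−4, ..., 4}² is singular; the curve is smooth.


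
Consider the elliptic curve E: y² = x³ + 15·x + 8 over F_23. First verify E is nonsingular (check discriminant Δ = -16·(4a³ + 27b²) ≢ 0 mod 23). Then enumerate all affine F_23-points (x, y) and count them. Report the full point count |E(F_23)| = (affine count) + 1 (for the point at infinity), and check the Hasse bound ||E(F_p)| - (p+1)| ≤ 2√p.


Affine points = {(0, 10), (0, 13), (1, 1), (1, 22), (2, 0), (5, 1), (5, 22), (10, 10), (10, 13), (11, 3), (11, 20), (13, 10), (13, 13), (14, 8), (14, 15), (17, 1), (17, 22), (21, 4), (21, 19)}; affine count = 19; |E(F_23)| = 20.

Discriminant check: Δ ∝ 4a³ + 27b² = 4·15³ + 27·8² = 4·3375 + 27·64 ≡ 2 (mod 23). Nonzero ⇒ E is nonsingular.
For each x ∈ F_23, compute rhs = x³ + 15·x + 8 mod 23, then count y ∈ F_23 with y² ≡ rhs.
  x = 0: rhs = 8, matching y values: 10, 13 (2 points).
  x = 1: rhs = 1, matching y values: 1, 22 (2 points).
  x = 2: rhs = 0, matching y values: 0 (1 points).
  x = 3: rhs = 11, matching y values: none (0 points).
  x = 4: rhs = 17, matching y values: none (0 points).
  x = 5: rhs = 1, matching y values: 1, 22 (2 points).
  x = 6: rhs = 15, matching y values: none (0 points).
  x = 7: rhs = 19, matching y values: none (0 points).
  x = 8: rhs = 19, matching y values: none (0 points).
  x = 9: rhs = 21, matching y values: none (0 points).
  x = 10: rhs = 8, matching y values: 10, 13 (2 points).
  x = 11: rhs = 9, matching y values: 3, 20 (2 points).
  x = 12: rhs = 7, matching y values: none (0 points).
  x = 13: rhs = 8, matching y values: 10, 13 (2 points).
  x = 14: rhs = 18, matching y values: 8, 15 (2 points).
  x = 15: rhs = 20, matching y values: none (0 points).
  x = 16: rhs = 20, matching y values: none (0 points).
  x = 17: rhs = 1, matching y values: 1, 22 (2 points).
  x = 18: rhs = 15, matching y values: none (0 points).
  x = 19: rhs = 22, matching y values: none (0 points).
  x = 20: rhs = 5, matching y values: none (0 points).
  x = 21: rhs = 16, matching y values: 4, 19 (2 points).
  x = 22: rhs = 15, matching y values: none (0 points).
Total affine count: 19.
Full point count |E(F_23)| = 19 + 1 = 20.
Hasse bound: |20 − (23+1)| = |-4| = 4 ≤ 2√23 ≈ 9.5917 ✓.


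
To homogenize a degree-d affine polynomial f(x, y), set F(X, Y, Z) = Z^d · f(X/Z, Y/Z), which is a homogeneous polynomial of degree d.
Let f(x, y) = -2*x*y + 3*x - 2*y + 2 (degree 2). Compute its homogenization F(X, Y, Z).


F(X, Y, Z) = -2*X*Y + 3*X*Z - 2*Y*Z + 2*Z**2

deg(f) = 2.
Substitute x = X/Z, y = Y/Z into f, then multiply by Z^2.
  monomial -2·x^1·y^1 ↦ -2·X^1·Y^1·Z^0.
  monomial 3·x^1·y^0 ↦ 3·X^1·Y^0·Z^1.
  monomial -2·x^0·y^1 ↦ -2·X^0·Y^1·Z^1.
  monomial 2·x^0·y^0 ↦ 2·X^0·Y^0·Z^2.
Collecting: F(X, Y, Z) = -2*X*Y + 3*X*Z - 2*Y*Z + 2*Z**2.


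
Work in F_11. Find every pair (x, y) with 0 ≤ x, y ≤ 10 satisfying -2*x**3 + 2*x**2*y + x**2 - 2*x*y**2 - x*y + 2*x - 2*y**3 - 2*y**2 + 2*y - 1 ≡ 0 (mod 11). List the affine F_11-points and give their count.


Affine F_11-points: {(1, 0), (2, 2), (2, 8), (2, 9), (3, 1), (4, 8), (4, 10), (6, 0), (6, 6), (6, 9), (7, 9), (8, 8), (9, 4), (10, 0)}; count = 14.

For each of the 121 pairs (x, y) ∈ F_11², evaluate f(x, y) mod 11. Record the zeros.
  x = 0: [0↦10, 1↦8, 2↦1, 3↦10, 4↦1, 5↦6, 6↦2, 7↦10, 8↦7, 9↦3, 10↦8]  zeros at y ∈ ∅
  x = 1: [0↦0, 1↦8, 2↦7, 3↦7, 4↦7, 5↦6, 6↦3, 7↦8, 8↦9, 9↦5, 10↦6]  zeros at y ∈ {0}
  x = 2: [0↦2, 1↦2, 2↦0, 3↦6, 4↦8, 5↦5, 6↦7, 7↦2, 8↦0, 9↦0, 10↦1]  zeros at y ∈ {2, 8, 9}
  x = 3: [0↦4, 1↦0, 2↦1, 3↦6, 4↦3, 5↦2, 6↦2, 7↦2, 8↦1, 9↦9, 10↦3]  zeros at y ∈ {1}
  x = 4: [0↦5, 1↦1, 2↦9, 3↦6, 4↦2, 5↦7, 6↦9, 7↦7, 8↦0, 9↦9, 10↦0]  zeros at y ∈ {8, 10}
  x = 5: [0↦4, 1↦4, 2↦1, 3↦5, 4↦4, 5↦8, 6↦5, 7↦5, 8↦7, 9↦10, 10↦2]  zeros at y ∈ ∅
  x = 6: [0↦0, 1↦8, 2↦9, 3↦2, 4↦8, 5↦4, 6↦0, 7↦6, 8↦10, 9↦0, 10↦8]  zeros at y ∈ {0, 6, 9}
  x = 7: [0↦3, 1↦1, 2↦10, 3↦7, 4↦2, 5↦5, 6↦4, 7↦9, 8↦8, 9↦0, 10↦6]  zeros at y ∈ {9}
  x = 8: [0↦1, 1↦4, 2↦3, 3↦8, 4↦7, 5↦10, 6↦5, 7↦2, 8↦0, 9↦9, 10↦6]  zeros at y ∈ {8}
  x = 9: [0↦4, 1↦5, 2↦9, 3↦4, 4↦0, 5↦7, 6↦2, 7↦6, 8↦7, 9↦4, 10↦7]  zeros at y ∈ {4}
  x = 10: [0↦0, 1↦3, 2↦5, 3↦5, 4↦2, 5↦6, 6↦5, 7↦9, 8↦6, 9↦6, 10↦8]  zeros at y ∈ {0}
Collecting zeros: affine points = {(1, 0), (2, 2), (2, 8), (2, 9), (3, 1), (4, 8), (4, 10), (6, 0), (6, 6), (6, 9), (7, 9), (8, 8), (9, 4), (10, 0)}.
Total count |C(F_11)_aff| = 14.


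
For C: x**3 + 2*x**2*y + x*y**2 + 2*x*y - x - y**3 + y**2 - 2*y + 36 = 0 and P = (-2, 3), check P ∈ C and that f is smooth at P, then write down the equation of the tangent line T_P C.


Tangent line at P: 2*x - 31*y + 97 = 0.

Step 1: f(-2, 3) = 0, so P lies on C.
Step 2: partial derivatives
  f_x(x, y) = 3*x**2 + 4*x*y + y**2 + 2*y - 1, f_y(x, y) = 2*x**2 + 2*x*y + 2*x - 3*y**2 + 2*y - 2.
  f_x(P) = 2, f_y(P) = -31 (gradient nonzero, so P is smooth).
Step 3: tangent line at P: 2·(x − -2) + -31·(y − 3) = 0.
Expanding: 2*x - 31*y + 97 = 0.


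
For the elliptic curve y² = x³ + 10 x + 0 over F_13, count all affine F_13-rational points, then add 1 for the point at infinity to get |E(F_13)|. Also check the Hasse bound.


Affine points = {(0, 0), (4, 0), (6, 4), (6, 9), (7, 6), (7, 7), (9, 0)}; affine count = 7; |E(F_13)| = 8.

Discriminant check: Δ ∝ 4a³ + 27b² = 4·10³ + 27·0² = 4·1000 + 27·0 ≡ 9 (mod 13). Nonzero ⇒ E is nonsingular.
For each x ∈ F_13, compute rhs = x³ + 10·x + 0 mod 13, then count y ∈ F_13 with y² ≡ rhs.
  x = 0: rhs = 0, matching y values: 0 (1 points).
  x = 1: rhs = 11, matching y values: none (0 points).
  x = 2: rhs = 2, matching y values: none (0 points).
  x = 3: rhs = 5, matching y values: none (0 points).
  x = 4: rhs = 0, matching y values: 0 (1 points).
  x = 5: rhs = 6, matching y values: none (0 points).
  x = 6: rhs = 3, matching y values: 4, 9 (2 points).
  x = 7: rhs = 10, matching y values: 6, 7 (2 points).
  x = 8: rhs = 7, matching y values: none (0 points).
  x = 9: rhs = 0, matching y values: 0 (1 points).
  x = 10: rhs = 8, matching y values: none (0 points).
  x = 11: rhs = 11, matching y values: none (0 points).
  x = 12: rhs = 2, matching y values: none (0 points).
Total affine count: 7.
Full point count |E(F_13)| = 7 + 1 = 8.
Hasse bound: |8 − (13+1)| = |-6| = 6 ≤ 2√13 ≈ 7.2111 ✓.


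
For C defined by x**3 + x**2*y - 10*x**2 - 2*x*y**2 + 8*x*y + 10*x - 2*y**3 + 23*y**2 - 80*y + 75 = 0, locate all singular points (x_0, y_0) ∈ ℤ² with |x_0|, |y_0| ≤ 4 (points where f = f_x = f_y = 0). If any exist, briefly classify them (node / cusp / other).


Singular points: {(2, 3)}; classification: node.

Compute partial derivatives:
  f_x = 3*x**2 + 2*x*y - 20*x - 2*y**2 + 8*y + 10.
  f_y = x**2 - 4*x*y + 8*x - 6*y**2 + 46*y - 80.
Scan x_0 ∈ {−4, ..., 4}. For each x_0, f_y(x_0, y) is a polynomial in y; find its integer roots y ∈ {−4, ..., 4}, then test f_x and f at those candidates.
  x = -4: f_y(-4, y) = -6*y**2 + 62*y - 96; no integer root y with |y| ≤ 4.
  x = -3: f_y(-3, y) = -6*y**2 + 58*y - 95; no integer root y with |y| ≤ 4.
  x = -2: f_y(-2, y) = -6*y**2 + 54*y - 92; no integer root y with |y| ≤ 4.
  x = -1: f_y(-1, y) = -6*y**2 + 50*y - 87; no integer root y with |y| ≤ 4.
  x = 0: f_y(0, y) = -6*y**2 + 46*y - 80; no integer root y with |y| ≤ 4.
  x = 1: f_y(1, y) = -6*y**2 + 42*y - 71; no integer root y with |y| ≤ 4.
  x = 2: f_y(2, y) = -6*y**2 + 38*y - 60; vanishes at y ∈ {3}. (2, 3): f_x = 0, f = 0 — SINGULAR.
  x = 3: f_y(3, y) = -6*y**2 + 34*y - 47; no integer root y with |y| ≤ 4.
  x = 4: f_y(4, y) = -6*y**2 + 30*y - 32; no integer root y with |y| ≤ 4.
Only singular point on the grid: (2, 3).
Classify: substitute x = 2 + u, y = 3 + v and expand: f = u**3 + u**2*v - u**2 - 2*u*v**2 - 2*v**3 + v**2.
No constant or linear terms (consistent with a singular point). Quadratic part: -u**2 + v**2. Cubic part: u**3 + u**2*v - 2*u*v**2 - 2*v**3.
The quadratic part v**2 - u**2 = (v − u)(v + u) splits into two distinct linear factors, so there are two distinct tangent lines y − 3 = ±(x − 2) — this is a node (ordinary double point).
Classification: node.


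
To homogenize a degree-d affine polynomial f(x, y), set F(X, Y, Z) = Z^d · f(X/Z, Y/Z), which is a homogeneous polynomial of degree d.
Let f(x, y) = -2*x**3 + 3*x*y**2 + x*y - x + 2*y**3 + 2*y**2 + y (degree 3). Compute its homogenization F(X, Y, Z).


F(X, Y, Z) = -2*X**3 + 3*X*Y**2 + X*Y*Z - X*Z**2 + 2*Y**3 + 2*Y**2*Z + Y*Z**2

deg(f) = 3.
Substitute x = X/Z, y = Y/Z into f, then multiply by Z^3.
  monomial -2·x^3·y^0 ↦ -2·X^3·Y^0·Z^0.
  monomial 3·x^1·y^2 ↦ 3·X^1·Y^2·Z^0.
  monomial 1·x^1·y^1 ↦ 1·X^1·Y^1·Z^1.
  monomial -1·x^1·y^0 ↦ -1·X^1·Y^0·Z^2.
  monomial 2·x^0·y^3 ↦ 2·X^0·Y^3·Z^0.
  monomial 2·x^0·y^2 ↦ 2·X^0·Y^2·Z^1.
  monomial 1·x^0·y^1 ↦ 1·X^0·Y^1·Z^2.
Collecting: F(X, Y, Z) = -2*X**3 + 3*X*Y**2 + X*Y*Z - X*Z**2 + 2*Y**3 + 2*Y**2*Z + Y*Z**2.


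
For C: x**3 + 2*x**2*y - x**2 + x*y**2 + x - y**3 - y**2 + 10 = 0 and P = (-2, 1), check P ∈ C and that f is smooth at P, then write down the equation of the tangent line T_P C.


Tangent line at P: 10*x - y + 21 = 0.

Step 1: f(-2, 1) = 0, so P lies on C.
Step 2: partial derivatives
  f_x(x, y) = 3*x**2 + 4*x*y - 2*x + y**2 + 1, f_y(x, y) = 2*x**2 + 2*x*y - 3*y**2 - 2*y.
  f_x(P) = 10, f_y(P) = -1 (gradient nonzero, so P is smooth).
Step 3: tangent line at P: 10·(x − -2) + -1·(y − 1) = 0.
Expanding: 10*x - y + 21 = 0.


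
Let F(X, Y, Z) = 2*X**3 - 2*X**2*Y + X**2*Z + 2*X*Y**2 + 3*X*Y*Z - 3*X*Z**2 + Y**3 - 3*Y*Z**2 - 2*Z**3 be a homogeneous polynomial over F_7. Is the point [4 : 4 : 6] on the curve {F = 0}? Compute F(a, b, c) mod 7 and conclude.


F(4,4,6) ≡ 1 (mod 7); P is NOT on the curve.

Evaluate F(4, 4, 6) term-by-term (mod 7).
  2*X**3 ↦ 2·64·1·1 = 128
  -2*X**2*Y ↦ -2·16·4·1 = -128
  X**2*Z ↦ 1·16·1·6 = 96
  2*X*Y**2 ↦ 2·4·16·1 = 128
  3*X*Y*Z ↦ 3·4·4·6 = 288
  -3*X*Z**2 ↦ -3·4·1·36 = -432
  Y**3 ↦ 1·1·64·1 = 64
  -3*Y*Z**2 ↦ -3·1·4·36 = -432
  -2*Z**3 ↦ -2·1·1·216 = -432
Sum: F(4, 4, 6) = (128) + (-128) + (96) + (128) + (288) + (-432) + (64) + (-432) + (-432) = -720.
Reducing mod 7: -720 ≡ 1 (mod 7).
Since F(a, b, c) ≡ 1 ≠ 0 (mod 7), P does NOT lie on the curve.


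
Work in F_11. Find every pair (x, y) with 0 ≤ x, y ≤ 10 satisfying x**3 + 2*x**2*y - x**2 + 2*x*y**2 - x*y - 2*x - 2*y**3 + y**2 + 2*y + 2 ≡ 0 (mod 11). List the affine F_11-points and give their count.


Affine F_11-points: {(1, 0), (1, 9), (2, 2), (2, 8), (2, 9), (3, 4), (5, 5), (8, 8)}; count = 8.

For each of the 121 pairs (x, y) ∈ F_11², evaluate f(x, y) mod 11. Record the zeros.
  x = 0: [0↦2, 1↦3, 2↦5, 3↦7, 4↦8, 5↦7, 6↦3, 7↦6, 8↦4, 9↦7, 10↦3]  zeros at y ∈ ∅
  x = 1: [0↦0, 1↦4, 2↦2, 3↦4, 4↦9, 5↦5, 6↦2, 7↦10, 8↦6, 9↦0, 10↦2]  zeros at y ∈ {0, 9}
  x = 2: [0↦2, 1↦2, 2↦0, 3↦6, 4↦8, 5↦5, 6↦7, 7↦2, 8↦0, 9↦0, 10↦1]  zeros at y ∈ {2, 8, 9}
  x = 3: [0↦3, 1↦3, 2↦5, 3↦8, 4↦0, 5↦2, 6↦2, 7↦10, 8↦3, 9↦2, 10↦6]  zeros at y ∈ {4}
  x = 4: [0↦9, 1↦2, 2↦1, 3↦5, 4↦2, 5↦2, 6↦4, 7↦7, 8↦10, 9↦1, 10↦1]  zeros at y ∈ ∅
  x = 5: [0↦4, 1↦5, 2↦5, 3↦3, 4↦9, 5↦0, 6↦8, 7↦10, 8↦5, 9↦3, 10↦3]  zeros at y ∈ {5}
  x = 6: [0↦5, 1↦7, 2↦1, 3↦8, 4↦5, 5↦2, 6↦9, 7↦3, 8↦5, 9↦3, 10↦7]  zeros at y ∈ ∅
  x = 7: [0↦7, 1↦3, 2↦6, 3↦4, 4↦7, 5↦3, 6↦2, 7↦3, 8↦5, 9↦7, 10↦8]  zeros at y ∈ ∅
  x = 8: [0↦5, 1↦10, 2↦4, 3↦8, 4↦10, 5↦9, 6↦4, 7↦5, 8↦0, 9↦10, 10↦1]  zeros at y ∈ {8}
  x = 9: [0↦5, 1↦1, 2↦1, 3↦4, 4↦9, 5↦4, 6↦10, 7↦4, 8↦7, 9↦7, 10↦3]  zeros at y ∈ ∅
  x = 10: [0↦2, 1↦4, 2↦3, 3↦9, 4↦10, 5↦5, 6↦4, 7↦6, 8↦10, 9↦4, 10↦9]  zeros at y ∈ ∅
Collecting zeros: affine points = {(1, 0), (1, 9), (2, 2), (2, 8), (2, 9), (3, 4), (5, 5), (8, 8)}.
Total count |C(F_11)_aff| = 8.


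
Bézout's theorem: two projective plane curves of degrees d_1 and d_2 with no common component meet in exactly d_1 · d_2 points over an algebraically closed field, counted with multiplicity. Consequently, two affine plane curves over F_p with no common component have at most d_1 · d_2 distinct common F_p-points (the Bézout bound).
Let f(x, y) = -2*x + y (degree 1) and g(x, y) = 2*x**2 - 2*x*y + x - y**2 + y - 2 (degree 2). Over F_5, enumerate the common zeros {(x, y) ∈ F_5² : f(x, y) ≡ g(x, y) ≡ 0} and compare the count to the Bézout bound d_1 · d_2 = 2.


Common zeros: {(1, 2), (2, 4)}; count = 2; Bézout bound = 2.

deg(f) = 1, deg(g) = 2, so Bézout bound = 2.
Scan x ∈ F_5. For each x, list the y ∈ F_5 with f(x, y) ≡ 0 and those with g(x, y) ≡ 0 (mod 5); the common zeros in that column are the intersection.
  x = 0: f ≡ 0 at y ∈ {0}; g ≡ 0 at y ∈ ∅; common: ∅.
  x = 1: f ≡ 0 at y ∈ {2}; g ≡ 0 at y ∈ {2}; common: {2}.
  x = 2: f ≡ 0 at y ∈ {4}; g ≡ 0 at y ∈ {3, 4}; common: {4}.
  x = 3: f ≡ 0 at y ∈ {1}; g ≡ 0 at y ∈ {2, 3}; common: ∅.
  x = 4: f ≡ 0 at y ∈ {3}; g ≡ 0 at y ∈ {4}; common: ∅.
Collecting: common zeros = {(1, 2), (2, 4)}, so the count is 2.
Comparison with the Bézout bound: 2 ≤ 2 = deg(f)·deg(g), as expected for curves with no common component (the bound is attained).


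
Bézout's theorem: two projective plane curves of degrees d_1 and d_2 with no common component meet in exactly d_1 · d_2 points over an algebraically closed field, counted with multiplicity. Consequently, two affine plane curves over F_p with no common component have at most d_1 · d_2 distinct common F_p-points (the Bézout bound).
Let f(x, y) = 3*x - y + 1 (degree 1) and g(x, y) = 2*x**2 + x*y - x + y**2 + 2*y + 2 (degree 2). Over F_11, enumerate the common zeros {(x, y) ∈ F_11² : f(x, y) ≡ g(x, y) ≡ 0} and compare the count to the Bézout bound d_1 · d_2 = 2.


Common zeros: ∅; count = 0; Bézout bound = 2.

deg(f) = 1, deg(g) = 2, so Bézout bound = 2.
Scan x ∈ F_11. For each x, list the y ∈ F_11 with f(x, y) ≡ 0 and those with g(x, y) ≡ 0 (mod 11); the common zeros in that column are the intersection.
  x = 0: f ≡ 0 at y ∈ {1}; g ≡ 0 at y ∈ ∅; common: ∅.
  x = 1: f ≡ 0 at y ∈ {4}; g ≡ 0 at y ∈ ∅; common: ∅.
  x = 2: f ≡ 0 at y ∈ {7}; g ≡ 0 at y ∈ ∅; common: ∅.
  x = 3: f ≡ 0 at y ∈ {10}; g ≡ 0 at y ∈ {8, 9}; common: ∅.
  x = 4: f ≡ 0 at y ∈ {2}; g ≡ 0 at y ∈ {7, 9}; common: ∅.
  x = 5: f ≡ 0 at y ∈ {5}; g ≡ 0 at y ∈ {1, 3}; common: ∅.
  x = 6: f ≡ 0 at y ∈ {8}; g ≡ 0 at y ∈ {1, 2}; common: ∅.
  x = 7: f ≡ 0 at y ∈ {0}; g ≡ 0 at y ∈ ∅; common: ∅.
  x = 8: f ≡ 0 at y ∈ {3}; g ≡ 0 at y ∈ ∅; common: ∅.
  x = 9: f ≡ 0 at y ∈ {6}; g ≡ 0 at y ∈ ∅; common: ∅.
  x = 10: f ≡ 0 at y ∈ {9}; g ≡ 0 at y ∈ {2, 8}; common: ∅.
Collecting: common zeros = ∅, so the count is 0.
Comparison with the Bézout bound: 0 ≤ 2 = deg(f)·deg(g), as expected for curves with no common component (the affine F_11-count falls short of the bound because intersections may lie at infinity, over extension fields, or carry multiplicity).
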